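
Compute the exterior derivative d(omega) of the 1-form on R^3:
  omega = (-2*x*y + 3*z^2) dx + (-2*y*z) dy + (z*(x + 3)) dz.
d(omega) = (2*x) dx ∧ dy + (-5*z) dx ∧ dz + (2*y) dy ∧ dz

For a 1-form omega = sum_i f_i dx_i, the exterior derivative is
  d(omega) = sum_{i < j} (∂f_j/∂x_i - ∂f_i/∂x_j) dx_i ∧ dx_j.
  coefficient of dx ∧ dy: ∂f_2/∂x - ∂f_1/∂y = ∂(-2*y*z)/∂x - ∂(-2*x*y + 3*z^2)/∂y = 2*x
  coefficient of dx ∧ dz: ∂f_3/∂x - ∂f_1/∂z = ∂(z*(x + 3))/∂x - ∂(-2*x*y + 3*z^2)/∂z = -5*z
  coefficient of dy ∧ dz: ∂f_3/∂y - ∂f_2/∂z = ∂(z*(x + 3))/∂y - ∂(-2*y*z)/∂z = 2*y
Assembling: d(omega) = (2*x) dx ∧ dy + (-5*z) dx ∧ dz + (2*y) dy ∧ dz.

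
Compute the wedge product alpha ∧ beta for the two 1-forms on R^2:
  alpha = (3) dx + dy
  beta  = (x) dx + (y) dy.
alpha ∧ beta = (-x + 3*y) dx ∧ dy

Distribute the wedge, using dx_i ∧ dx_j = -dx_j ∧ dx_i and dx_i ∧ dx_i = 0. For each pair (i, j) with i < j, the coefficient of dx_i ∧ dx_j in alpha ∧ beta is (alpha_i * beta_j - alpha_j * beta_i). Collecting: alpha ∧ beta = (-x + 3*y) dx ∧ dy.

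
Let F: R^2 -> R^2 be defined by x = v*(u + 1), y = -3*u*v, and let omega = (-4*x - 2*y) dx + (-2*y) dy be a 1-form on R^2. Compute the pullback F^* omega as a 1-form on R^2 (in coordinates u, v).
F^* omega = (v^2*(-16*u - 4)) du + (2*v*(-8*u^2 - u - 2)) dv

Using F^*(f dg) = (f ∘ F) d(g ∘ F), substitute each coordinate x_i by F_i(u, v) in f_i, and replace dx_i by d F_i = (∂F_i/∂u) du + (∂F_i/∂v) dv.
  For the x component: f_1(F) = 2*v*(u - 2); d F_1 = (v) du + (u + 1) dv
  For the y component: f_2(F) = 6*u*v; d F_2 = (-3*v) du + (-3*u) dv
Combining and collecting du, dv coefficients:
  coeff of du: v^2*(-16*u - 4)
  coeff of dv: 2*v*(-8*u^2 - u - 2)
F^* omega = (v^2*(-16*u - 4)) du + (2*v*(-8*u^2 - u - 2)) dv.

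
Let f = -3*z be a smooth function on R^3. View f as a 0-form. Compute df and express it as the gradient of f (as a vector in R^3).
df = (0) dx + (0) dy + (-3) dz; grad f = (0, 0, -3)

For a 0-form f, d f = (∂f/∂x) dx + (∂f/∂y) dy + (∂f/∂z) dz. The components of the vector representation are exactly the entries of grad f in Cartesian coordinates:
  ∂f/∂x = 0
  ∂f/∂y = 0
  ∂f/∂z = -3.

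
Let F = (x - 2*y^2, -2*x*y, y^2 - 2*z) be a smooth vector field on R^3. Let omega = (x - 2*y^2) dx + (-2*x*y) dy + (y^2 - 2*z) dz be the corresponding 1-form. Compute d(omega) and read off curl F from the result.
d(omega) = (2*y) dy ∧ dz + (0) dz ∧ dx + (2*y) dx ∧ dy; curl F = (2*y, 0, 2*y)

d omega = sum_{i<j} (∂f_j/∂x_i - ∂f_i/∂x_j) dx_i ∧ dx_j. Under the identification (dy ∧ dz, dz ∧ dx, dx ∧ dy) ↔ (e_x, e_y, e_z), the coefficients are exactly the components of curl F. Compute:
  ∂R/∂y - ∂Q/∂z = (2*y) - (0) = 2*y
  ∂P/∂z - ∂R/∂x = (0) - (0) = 0
  ∂Q/∂x - ∂P/∂y = (-2*y) - (-4*y) = 2*y.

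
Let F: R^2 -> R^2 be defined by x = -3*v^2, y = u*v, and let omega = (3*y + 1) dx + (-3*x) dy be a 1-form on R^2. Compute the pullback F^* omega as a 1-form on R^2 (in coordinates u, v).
F^* omega = (9*v^3) du + (3*v*(-3*u*v - 2)) dv

Using F^*(f dg) = (f ∘ F) d(g ∘ F), substitute each coordinate x_i by F_i(u, v) in f_i, and replace dx_i by d F_i = (∂F_i/∂u) du + (∂F_i/∂v) dv.
  For the x component: f_1(F) = 3*u*v + 1; d F_1 = (0) du + (-6*v) dv
  For the y component: f_2(F) = 9*v^2; d F_2 = (v) du + (u) dv
Combining and collecting du, dv coefficients:
  coeff of du: 9*v^3
  coeff of dv: 3*v*(-3*u*v - 2)
F^* omega = (9*v^3) du + (3*v*(-3*u*v - 2)) dv.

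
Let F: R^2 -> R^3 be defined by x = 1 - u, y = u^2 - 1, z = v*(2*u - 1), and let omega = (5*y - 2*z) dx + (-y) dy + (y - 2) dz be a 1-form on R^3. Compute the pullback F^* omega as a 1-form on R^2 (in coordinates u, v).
F^* omega = (-2*u^3 + 2*u^2*v - 5*u^2 + 4*u*v + 2*u - 8*v + 5) du + (2*u^3 - u^2 - 6*u + 3) dv

Using F^*(f dg) = (f ∘ F) d(g ∘ F), substitute each coordinate x_i by F_i(u, v) in f_i, and replace dx_i by d F_i = (∂F_i/∂u) du + (∂F_i/∂v) dv.
  For the x component: f_1(F) = 5*u^2 - 4*u*v + 2*v - 5; d F_1 = (-1) du + (0) dv
  For the y component: f_2(F) = 1 - u^2; d F_2 = (2*u) du + (0) dv
  For the z component: f_3(F) = u^2 - 3; d F_3 = (2*v) du + (2*u - 1) dv
Combining and collecting du, dv coefficients:
  coeff of du: -2*u^3 + 2*u^2*v - 5*u^2 + 4*u*v + 2*u - 8*v + 5
  coeff of dv: 2*u^3 - u^2 - 6*u + 3
F^* omega = (-2*u^3 + 2*u^2*v - 5*u^2 + 4*u*v + 2*u - 8*v + 5) du + (2*u^3 - u^2 - 6*u + 3) dv.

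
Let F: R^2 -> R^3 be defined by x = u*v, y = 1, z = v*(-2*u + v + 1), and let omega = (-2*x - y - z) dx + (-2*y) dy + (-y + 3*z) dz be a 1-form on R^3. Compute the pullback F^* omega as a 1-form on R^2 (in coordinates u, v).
F^* omega = (v*(12*u*v - 7*v^2 - 7*v + 1)) du + (12*u^2*v - 19*u*v^2 - 13*u*v + u + 6*v^3 + 9*v^2 + v - 1) dv

Using F^*(f dg) = (f ∘ F) d(g ∘ F), substitute each coordinate x_i by F_i(u, v) in f_i, and replace dx_i by d F_i = (∂F_i/∂u) du + (∂F_i/∂v) dv.
  For the x component: f_1(F) = -v^2 - v - 1; d F_1 = (v) du + (u) dv
  For the y component: f_2(F) = -2; d F_2 = (0) du + (0) dv
  For the z component: f_3(F) = -6*u*v + 3*v^2 + 3*v - 1; d F_3 = (-2*v) du + (-2*u + 2*v + 1) dv
Combining and collecting du, dv coefficients:
  coeff of du: v*(12*u*v - 7*v^2 - 7*v + 1)
  coeff of dv: 12*u^2*v - 19*u*v^2 - 13*u*v + u + 6*v^3 + 9*v^2 + v - 1
F^* omega = (v*(12*u*v - 7*v^2 - 7*v + 1)) du + (12*u^2*v - 19*u*v^2 - 13*u*v + u + 6*v^3 + 9*v^2 + v - 1) dv.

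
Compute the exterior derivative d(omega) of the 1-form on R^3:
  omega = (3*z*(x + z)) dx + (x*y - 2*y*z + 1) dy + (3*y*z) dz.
d(omega) = (y) dx ∧ dy + (-3*x - 6*z) dx ∧ dz + (2*y + 3*z) dy ∧ dz

For a 1-form omega = sum_i f_i dx_i, the exterior derivative is
  d(omega) = sum_{i < j} (∂f_j/∂x_i - ∂f_i/∂x_j) dx_i ∧ dx_j.
  coefficient of dx ∧ dy: ∂f_2/∂x - ∂f_1/∂y = ∂(x*y - 2*y*z + 1)/∂x - ∂(3*z*(x + z))/∂y = y
  coefficient of dx ∧ dz: ∂f_3/∂x - ∂f_1/∂z = ∂(3*y*z)/∂x - ∂(3*z*(x + z))/∂z = -3*x - 6*z
  coefficient of dy ∧ dz: ∂f_3/∂y - ∂f_2/∂z = ∂(3*y*z)/∂y - ∂(x*y - 2*y*z + 1)/∂z = 2*y + 3*z
Assembling: d(omega) = (y) dx ∧ dy + (-3*x - 6*z) dx ∧ dz + (2*y + 3*z) dy ∧ dz.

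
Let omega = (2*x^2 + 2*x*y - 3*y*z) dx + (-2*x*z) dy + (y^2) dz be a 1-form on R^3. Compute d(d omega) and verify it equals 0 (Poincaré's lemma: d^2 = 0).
d(d omega) = 0

Step 1: d omega = sum_{i<j} (∂f_j/∂x_i - ∂f_i/∂x_j) dx_i ∧ dx_j:
  coeff of dx ∧ dy: -2*x + z
  coeff of dx ∧ dz: 3*y
  coeff of dy ∧ dz: 2*x + 2*y
Step 2: Apply d again to each 2-form coefficient. The only possible 3-form in R^3 is dx ∧ dy ∧ dz, with coefficient
  ∂(coeff of dy∧dz)/∂x - ∂(coeff of dx∧dz)/∂y + ∂(coeff of dx∧dy)/∂z
  = ∂/∂x (2*x + 2*y) - ∂/∂y (3*y) + ∂/∂z (-2*x + z).
Each of these terms simplifies to sums of mixed partials that cancel in pairs. The result is 0 (by equality of mixed partials for smooth functions — Schwarz / Clairaut).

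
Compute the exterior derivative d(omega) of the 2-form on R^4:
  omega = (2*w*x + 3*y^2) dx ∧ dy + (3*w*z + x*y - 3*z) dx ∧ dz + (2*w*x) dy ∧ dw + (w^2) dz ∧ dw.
d(omega) = (2*w + 2*x) dx ∧ dy ∧ dw + (-x) dx ∧ dy ∧ dz + (3*z) dx ∧ dz ∧ dw

For a 2-form omega = sum_{i<j} g_{ij} dx_i ∧ dx_j, the exterior derivative is
  d(omega) = sum_{i<j} d(g_{ij}) ∧ dx_i ∧ dx_j = sum_{i<j, k} (∂g_{ij}/∂x_k) dx_k ∧ dx_i ∧ dx_j.
Expand each term, using dx_k ∧ dx_i ∧ dx_j = sgn(permutation) dx_{(a)} ∧ dx_{(b)} ∧ dx_{(c)} with (a < b < c) sorted:
  d(2*w*x + 3*y^2) includes (∂/∂w)(2*w*x + 3*y^2) dw = (2*x) dw, which multiplied by dx ∧ dy gives (2*x) dx ∧ dy ∧ dw
  d(3*w*z + x*y - 3*z) includes (∂/∂y)(3*w*z + x*y - 3*z) dy = (x) dy, which multiplied by dx ∧ dz gives (-x) dx ∧ dy ∧ dz
  d(3*w*z + x*y - 3*z) includes (∂/∂w)(3*w*z + x*y - 3*z) dw = (3*z) dw, which multiplied by dx ∧ dz gives (3*z) dx ∧ dz ∧ dw
  d(2*w*x) includes (∂/∂x)(2*w*x) dx = (2*w) dx, which multiplied by dy ∧ dw gives (2*w) dx ∧ dy ∧ dw
Collecting like 3-forms: d(omega) = (2*w + 2*x) dx ∧ dy ∧ dw + (-x) dx ∧ dy ∧ dz + (3*z) dx ∧ dz ∧ dw.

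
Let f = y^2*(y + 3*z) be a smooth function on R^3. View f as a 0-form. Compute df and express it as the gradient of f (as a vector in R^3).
df = (0) dx + (3*y*(y + 2*z)) dy + (3*y^2) dz; grad f = (0, 3*y*(y + 2*z), 3*y^2)

For a 0-form f, d f = (∂f/∂x) dx + (∂f/∂y) dy + (∂f/∂z) dz. The components of the vector representation are exactly the entries of grad f in Cartesian coordinates:
  ∂f/∂x = 0
  ∂f/∂y = 3*y*(y + 2*z)
  ∂f/∂z = 3*y^2.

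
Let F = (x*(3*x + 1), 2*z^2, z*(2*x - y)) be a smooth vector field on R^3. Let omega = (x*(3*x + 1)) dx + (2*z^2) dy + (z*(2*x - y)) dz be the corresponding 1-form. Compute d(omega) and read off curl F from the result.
d(omega) = (-5*z) dy ∧ dz + (-2*z) dz ∧ dx + (0) dx ∧ dy; curl F = (-5*z, -2*z, 0)

d omega = sum_{i<j} (∂f_j/∂x_i - ∂f_i/∂x_j) dx_i ∧ dx_j. Under the identification (dy ∧ dz, dz ∧ dx, dx ∧ dy) ↔ (e_x, e_y, e_z), the coefficients are exactly the components of curl F. Compute:
  ∂R/∂y - ∂Q/∂z = (-z) - (4*z) = -5*z
  ∂P/∂z - ∂R/∂x = (0) - (2*z) = -2*z
  ∂Q/∂x - ∂P/∂y = (0) - (0) = 0.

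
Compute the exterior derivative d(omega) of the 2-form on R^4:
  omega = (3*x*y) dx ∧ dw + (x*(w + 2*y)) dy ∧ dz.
d(omega) = (-3*x) dx ∧ dy ∧ dw + (w + 2*y) dx ∧ dy ∧ dz + (x) dy ∧ dz ∧ dw

For a 2-form omega = sum_{i<j} g_{ij} dx_i ∧ dx_j, the exterior derivative is
  d(omega) = sum_{i<j} d(g_{ij}) ∧ dx_i ∧ dx_j = sum_{i<j, k} (∂g_{ij}/∂x_k) dx_k ∧ dx_i ∧ dx_j.
Expand each term, using dx_k ∧ dx_i ∧ dx_j = sgn(permutation) dx_{(a)} ∧ dx_{(b)} ∧ dx_{(c)} with (a < b < c) sorted:
  d(3*x*y) includes (∂/∂y)(3*x*y) dy = (3*x) dy, which multiplied by dx ∧ dw gives (-3*x) dx ∧ dy ∧ dw
  d(x*(w + 2*y)) includes (∂/∂x)(x*(w + 2*y)) dx = (w + 2*y) dx, which multiplied by dy ∧ dz gives (w + 2*y) dx ∧ dy ∧ dz
  d(x*(w + 2*y)) includes (∂/∂w)(x*(w + 2*y)) dw = (x) dw, which multiplied by dy ∧ dz gives (x) dy ∧ dz ∧ dw
Collecting like 3-forms: d(omega) = (-3*x) dx ∧ dy ∧ dw + (w + 2*y) dx ∧ dy ∧ dz + (x) dy ∧ dz ∧ dw.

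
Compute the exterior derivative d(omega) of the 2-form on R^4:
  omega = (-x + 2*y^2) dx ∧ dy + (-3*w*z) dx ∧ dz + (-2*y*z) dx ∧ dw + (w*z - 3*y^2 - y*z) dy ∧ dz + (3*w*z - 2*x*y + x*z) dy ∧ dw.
d(omega) = (2*y - 3*z) dx ∧ dz ∧ dw + (-2*y + 3*z) dx ∧ dy ∧ dw + (-3*w - x + z) dy ∧ dz ∧ dw

For a 2-form omega = sum_{i<j} g_{ij} dx_i ∧ dx_j, the exterior derivative is
  d(omega) = sum_{i<j} d(g_{ij}) ∧ dx_i ∧ dx_j = sum_{i<j, k} (∂g_{ij}/∂x_k) dx_k ∧ dx_i ∧ dx_j.
Expand each term, using dx_k ∧ dx_i ∧ dx_j = sgn(permutation) dx_{(a)} ∧ dx_{(b)} ∧ dx_{(c)} with (a < b < c) sorted:
  d(-3*w*z) includes (∂/∂w)(-3*w*z) dw = (-3*z) dw, which multiplied by dx ∧ dz gives (-3*z) dx ∧ dz ∧ dw
  d(-2*y*z) includes (∂/∂y)(-2*y*z) dy = (-2*z) dy, which multiplied by dx ∧ dw gives (2*z) dx ∧ dy ∧ dw
  d(-2*y*z) includes (∂/∂z)(-2*y*z) dz = (-2*y) dz, which multiplied by dx ∧ dw gives (2*y) dx ∧ dz ∧ dw
  d(w*z - 3*y^2 - y*z) includes (∂/∂w)(w*z - 3*y^2 - y*z) dw = (z) dw, which multiplied by dy ∧ dz gives (z) dy ∧ dz ∧ dw
  d(3*w*z - 2*x*y + x*z) includes (∂/∂x)(3*w*z - 2*x*y + x*z) dx = (-2*y + z) dx, which multiplied by dy ∧ dw gives (-2*y + z) dx ∧ dy ∧ dw
  d(3*w*z - 2*x*y + x*z) includes (∂/∂z)(3*w*z - 2*x*y + x*z) dz = (3*w + x) dz, which multiplied by dy ∧ dw gives (-3*w - x) dy ∧ dz ∧ dw
Collecting like 3-forms: d(omega) = (2*y - 3*z) dx ∧ dz ∧ dw + (-2*y + 3*z) dx ∧ dy ∧ dw + (-3*w - x + z) dy ∧ dz ∧ dw.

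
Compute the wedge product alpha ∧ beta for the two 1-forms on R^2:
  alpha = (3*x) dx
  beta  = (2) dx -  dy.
alpha ∧ beta = (-3*x) dx ∧ dy

Distribute the wedge, using dx_i ∧ dx_j = -dx_j ∧ dx_i and dx_i ∧ dx_i = 0. For each pair (i, j) with i < j, the coefficient of dx_i ∧ dx_j in alpha ∧ beta is (alpha_i * beta_j - alpha_j * beta_i). Collecting: alpha ∧ beta = (-3*x) dx ∧ dy.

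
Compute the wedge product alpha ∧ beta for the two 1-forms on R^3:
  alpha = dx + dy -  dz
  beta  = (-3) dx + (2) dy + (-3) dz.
alpha ∧ beta = (5) dx ∧ dy + (-6) dx ∧ dz + (-1) dy ∧ dz

Distribute the wedge, using dx_i ∧ dx_j = -dx_j ∧ dx_i and dx_i ∧ dx_i = 0. For each pair (i, j) with i < j, the coefficient of dx_i ∧ dx_j in alpha ∧ beta is (alpha_i * beta_j - alpha_j * beta_i). Collecting: alpha ∧ beta = (5) dx ∧ dy + (-6) dx ∧ dz + (-1) dy ∧ dz.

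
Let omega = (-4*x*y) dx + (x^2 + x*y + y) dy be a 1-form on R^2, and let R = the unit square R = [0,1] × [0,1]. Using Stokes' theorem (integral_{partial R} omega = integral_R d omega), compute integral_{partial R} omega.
integral_(partial R) omega = 7/2

Stokes: integral_partial_R omega = integral_R d omega with d omega = (∂Q/∂x - ∂P/∂y) dx ∧ dy.
  ∂Q/∂x = 2*x + y
  ∂P/∂y = -4*x
  integrand = ∂Q/∂x - ∂P/∂y = 6*x + y.
Integrating over R: integral_0^1 integral_0^1 (6*x + y) dx dy = 7/2.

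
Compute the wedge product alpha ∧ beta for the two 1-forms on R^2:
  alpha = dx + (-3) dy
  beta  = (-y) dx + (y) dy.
alpha ∧ beta = (-2*y) dx ∧ dy

Distribute the wedge, using dx_i ∧ dx_j = -dx_j ∧ dx_i and dx_i ∧ dx_i = 0. For each pair (i, j) with i < j, the coefficient of dx_i ∧ dx_j in alpha ∧ beta is (alpha_i * beta_j - alpha_j * beta_i). Collecting: alpha ∧ beta = (-2*y) dx ∧ dy.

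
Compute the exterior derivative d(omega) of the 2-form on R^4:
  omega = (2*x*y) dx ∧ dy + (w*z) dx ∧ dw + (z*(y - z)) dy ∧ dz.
d(omega) = (-w) dx ∧ dz ∧ dw

For a 2-form omega = sum_{i<j} g_{ij} dx_i ∧ dx_j, the exterior derivative is
  d(omega) = sum_{i<j} d(g_{ij}) ∧ dx_i ∧ dx_j = sum_{i<j, k} (∂g_{ij}/∂x_k) dx_k ∧ dx_i ∧ dx_j.
Expand each term, using dx_k ∧ dx_i ∧ dx_j = sgn(permutation) dx_{(a)} ∧ dx_{(b)} ∧ dx_{(c)} with (a < b < c) sorted:
  d(w*z) includes (∂/∂z)(w*z) dz = (w) dz, which multiplied by dx ∧ dw gives (-w) dx ∧ dz ∧ dw
Collecting like 3-forms: d(omega) = (-w) dx ∧ dz ∧ dw.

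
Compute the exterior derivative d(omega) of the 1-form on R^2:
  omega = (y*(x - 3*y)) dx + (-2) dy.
d(omega) = (-x + 6*y) dx ∧ dy

For a 1-form omega = sum_i f_i dx_i, the exterior derivative is
  d(omega) = sum_{i < j} (∂f_j/∂x_i - ∂f_i/∂x_j) dx_i ∧ dx_j.
  coefficient of dx ∧ dy: ∂f_2/∂x - ∂f_1/∂y = ∂(-2)/∂x - ∂(y*(x - 3*y))/∂y = -x + 6*y
Assembling: d(omega) = (-x + 6*y) dx ∧ dy.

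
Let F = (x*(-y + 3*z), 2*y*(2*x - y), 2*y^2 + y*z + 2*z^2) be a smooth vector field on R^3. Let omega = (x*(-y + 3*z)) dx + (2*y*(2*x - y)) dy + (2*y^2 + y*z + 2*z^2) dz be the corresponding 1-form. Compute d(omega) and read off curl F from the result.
d(omega) = (4*y + z) dy ∧ dz + (3*x) dz ∧ dx + (x + 4*y) dx ∧ dy; curl F = (4*y + z, 3*x, x + 4*y)

d omega = sum_{i<j} (∂f_j/∂x_i - ∂f_i/∂x_j) dx_i ∧ dx_j. Under the identification (dy ∧ dz, dz ∧ dx, dx ∧ dy) ↔ (e_x, e_y, e_z), the coefficients are exactly the components of curl F. Compute:
  ∂R/∂y - ∂Q/∂z = (4*y + z) - (0) = 4*y + z
  ∂P/∂z - ∂R/∂x = (3*x) - (0) = 3*x
  ∂Q/∂x - ∂P/∂y = (4*y) - (-x) = x + 4*y.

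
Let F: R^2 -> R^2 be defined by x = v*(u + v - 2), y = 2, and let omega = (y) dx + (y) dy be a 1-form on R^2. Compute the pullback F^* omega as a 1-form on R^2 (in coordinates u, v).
F^* omega = (2*v) du + (2*u + 4*v - 4) dv

Using F^*(f dg) = (f ∘ F) d(g ∘ F), substitute each coordinate x_i by F_i(u, v) in f_i, and replace dx_i by d F_i = (∂F_i/∂u) du + (∂F_i/∂v) dv.
  For the x component: f_1(F) = 2; d F_1 = (v) du + (u + 2*v - 2) dv
  For the y component: f_2(F) = 2; d F_2 = (0) du + (0) dv
Combining and collecting du, dv coefficients:
  coeff of du: 2*v
  coeff of dv: 2*u + 4*v - 4
F^* omega = (2*v) du + (2*u + 4*v - 4) dv.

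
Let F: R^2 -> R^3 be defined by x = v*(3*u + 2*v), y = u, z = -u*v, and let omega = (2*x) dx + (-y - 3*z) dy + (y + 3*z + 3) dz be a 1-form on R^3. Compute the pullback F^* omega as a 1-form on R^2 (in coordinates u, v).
F^* omega = (21*u*v^2 + 2*u*v - u + 12*v^3 - 3*v) du + (21*u^2*v - u^2 + 36*u*v^2 - 3*u + 16*v^3) dv

Using F^*(f dg) = (f ∘ F) d(g ∘ F), substitute each coordinate x_i by F_i(u, v) in f_i, and replace dx_i by d F_i = (∂F_i/∂u) du + (∂F_i/∂v) dv.
  For the x component: f_1(F) = 2*v*(3*u + 2*v); d F_1 = (3*v) du + (3*u + 4*v) dv
  For the y component: f_2(F) = u*(3*v - 1); d F_2 = (1) du + (0) dv
  For the z component: f_3(F) = -3*u*v + u + 3; d F_3 = (-v) du + (-u) dv
Combining and collecting du, dv coefficients:
  coeff of du: 21*u*v^2 + 2*u*v - u + 12*v^3 - 3*v
  coeff of dv: 21*u^2*v - u^2 + 36*u*v^2 - 3*u + 16*v^3
F^* omega = (21*u*v^2 + 2*u*v - u + 12*v^3 - 3*v) du + (21*u^2*v - u^2 + 36*u*v^2 - 3*u + 16*v^3) dv.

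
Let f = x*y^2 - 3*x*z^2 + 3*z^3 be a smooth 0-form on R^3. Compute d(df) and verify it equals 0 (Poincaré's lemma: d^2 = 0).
d(df) = 0

Step 1: df = sum_i (∂f/∂x_i) dx_i = (y^2 - 3*z^2) dx + (2*x*y) dy + (3*z*(-2*x + 3*z)) dz.
Step 2: Apply d again. Using the 1-form formula, the coefficient of dx ∧ dy in d(df) is ∂^2 f/∂x ∂y - ∂^2 f/∂y ∂x = (2*y) - (2*y) = 0 (equality of mixed partials for smooth f).
Similarly for dx ∧ dz and dy ∧ dz — all coefficients vanish. So d(df) = 0.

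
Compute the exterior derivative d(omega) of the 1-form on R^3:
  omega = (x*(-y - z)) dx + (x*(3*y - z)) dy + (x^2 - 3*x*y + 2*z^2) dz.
d(omega) = (x + 3*y - z) dx ∧ dy + (3*x - 3*y) dx ∧ dz + (-2*x) dy ∧ dz

For a 1-form omega = sum_i f_i dx_i, the exterior derivative is
  d(omega) = sum_{i < j} (∂f_j/∂x_i - ∂f_i/∂x_j) dx_i ∧ dx_j.
  coefficient of dx ∧ dy: ∂f_2/∂x - ∂f_1/∂y = ∂(x*(3*y - z))/∂x - ∂(x*(-y - z))/∂y = x + 3*y - z
  coefficient of dx ∧ dz: ∂f_3/∂x - ∂f_1/∂z = ∂(x^2 - 3*x*y + 2*z^2)/∂x - ∂(x*(-y - z))/∂z = 3*x - 3*y
  coefficient of dy ∧ dz: ∂f_3/∂y - ∂f_2/∂z = ∂(x^2 - 3*x*y + 2*z^2)/∂y - ∂(x*(3*y - z))/∂z = -2*x
Assembling: d(omega) = (x + 3*y - z) dx ∧ dy + (3*x - 3*y) dx ∧ dz + (-2*x) dy ∧ dz.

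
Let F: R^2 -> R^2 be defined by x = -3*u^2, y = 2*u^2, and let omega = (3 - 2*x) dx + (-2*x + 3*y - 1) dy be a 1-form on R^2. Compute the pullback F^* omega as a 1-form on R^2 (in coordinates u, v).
F^* omega = (12*u^3 - 22*u) du

Using F^*(f dg) = (f ∘ F) d(g ∘ F), substitute each coordinate x_i by F_i(u, v) in f_i, and replace dx_i by d F_i = (∂F_i/∂u) du + (∂F_i/∂v) dv.
  For the x component: f_1(F) = 6*u^2 + 3; d F_1 = (-6*u) du + (0) dv
  For the y component: f_2(F) = 12*u^2 - 1; d F_2 = (4*u) du + (0) dv
Combining and collecting du, dv coefficients:
  coeff of du: 12*u^3 - 22*u
  coeff of dv: 0
F^* omega = (12*u^3 - 22*u) du.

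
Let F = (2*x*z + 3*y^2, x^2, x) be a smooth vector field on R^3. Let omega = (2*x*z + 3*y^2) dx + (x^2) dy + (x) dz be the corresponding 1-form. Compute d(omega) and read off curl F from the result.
d(omega) = (0) dy ∧ dz + (2*x - 1) dz ∧ dx + (2*x - 6*y) dx ∧ dy; curl F = (0, 2*x - 1, 2*x - 6*y)

d omega = sum_{i<j} (∂f_j/∂x_i - ∂f_i/∂x_j) dx_i ∧ dx_j. Under the identification (dy ∧ dz, dz ∧ dx, dx ∧ dy) ↔ (e_x, e_y, e_z), the coefficients are exactly the components of curl F. Compute:
  ∂R/∂y - ∂Q/∂z = (0) - (0) = 0
  ∂P/∂z - ∂R/∂x = (2*x) - (1) = 2*x - 1
  ∂Q/∂x - ∂P/∂y = (2*x) - (6*y) = 2*x - 6*y.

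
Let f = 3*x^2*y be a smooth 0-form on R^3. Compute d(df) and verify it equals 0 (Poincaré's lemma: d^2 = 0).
d(df) = 0

Step 1: df = sum_i (∂f/∂x_i) dx_i = (6*x*y) dx + (3*x^2) dy + (0) dz.
Step 2: Apply d again. Using the 1-form formula, the coefficient of dx ∧ dy in d(df) is ∂^2 f/∂x ∂y - ∂^2 f/∂y ∂x = (6*x) - (6*x) = 0 (equality of mixed partials for smooth f).
Similarly for dx ∧ dz and dy ∧ dz — all coefficients vanish. So d(df) = 0.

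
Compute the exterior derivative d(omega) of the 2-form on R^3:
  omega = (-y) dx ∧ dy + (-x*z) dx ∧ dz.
d(omega) = 0

For a 2-form omega = sum_{i<j} g_{ij} dx_i ∧ dx_j, the exterior derivative is
  d(omega) = sum_{i<j} d(g_{ij}) ∧ dx_i ∧ dx_j = sum_{i<j, k} (∂g_{ij}/∂x_k) dx_k ∧ dx_i ∧ dx_j.
Expand each term, using dx_k ∧ dx_i ∧ dx_j = sgn(permutation) dx_{(a)} ∧ dx_{(b)} ∧ dx_{(c)} with (a < b < c) sorted:

Collecting like 3-forms: d(omega) = 0.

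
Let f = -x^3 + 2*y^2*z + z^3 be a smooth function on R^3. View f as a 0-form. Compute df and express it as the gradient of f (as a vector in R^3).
df = (-3*x^2) dx + (4*y*z) dy + (2*y^2 + 3*z^2) dz; grad f = (-3*x^2, 4*y*z, 2*y^2 + 3*z^2)

For a 0-form f, d f = (∂f/∂x) dx + (∂f/∂y) dy + (∂f/∂z) dz. The components of the vector representation are exactly the entries of grad f in Cartesian coordinates:
  ∂f/∂x = -3*x^2
  ∂f/∂y = 4*y*z
  ∂f/∂z = 2*y^2 + 3*z^2.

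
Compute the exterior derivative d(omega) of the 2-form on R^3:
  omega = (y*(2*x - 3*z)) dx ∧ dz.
d(omega) = (-2*x + 3*z) dx ∧ dy ∧ dz

For a 2-form omega = sum_{i<j} g_{ij} dx_i ∧ dx_j, the exterior derivative is
  d(omega) = sum_{i<j} d(g_{ij}) ∧ dx_i ∧ dx_j = sum_{i<j, k} (∂g_{ij}/∂x_k) dx_k ∧ dx_i ∧ dx_j.
Expand each term, using dx_k ∧ dx_i ∧ dx_j = sgn(permutation) dx_{(a)} ∧ dx_{(b)} ∧ dx_{(c)} with (a < b < c) sorted:
  d(y*(2*x - 3*z)) includes (∂/∂y)(y*(2*x - 3*z)) dy = (2*x - 3*z) dy, which multiplied by dx ∧ dz gives (-2*x + 3*z) dx ∧ dy ∧ dz
Collecting like 3-forms: d(omega) = (-2*x + 3*z) dx ∧ dy ∧ dz.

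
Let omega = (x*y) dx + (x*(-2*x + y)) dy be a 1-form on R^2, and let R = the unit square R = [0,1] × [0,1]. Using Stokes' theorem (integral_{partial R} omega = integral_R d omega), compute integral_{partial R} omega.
integral_(partial R) omega = -2

Stokes: integral_partial_R omega = integral_R d omega with d omega = (∂Q/∂x - ∂P/∂y) dx ∧ dy.
  ∂Q/∂x = -4*x + y
  ∂P/∂y = x
  integrand = ∂Q/∂x - ∂P/∂y = -5*x + y.
Integrating over R: integral_0^1 integral_0^1 (-5*x + y) dx dy = -2.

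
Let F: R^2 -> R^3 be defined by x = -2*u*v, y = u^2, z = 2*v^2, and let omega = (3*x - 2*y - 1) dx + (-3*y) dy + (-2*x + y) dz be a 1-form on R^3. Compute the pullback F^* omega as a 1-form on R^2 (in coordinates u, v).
F^* omega = (-6*u^3 + 4*u^2*v + 12*u*v^2 + 2*v) du + (2*u*(2*u^2 + 8*u*v + 8*v^2 + 1)) dv

Using F^*(f dg) = (f ∘ F) d(g ∘ F), substitute each coordinate x_i by F_i(u, v) in f_i, and replace dx_i by d F_i = (∂F_i/∂u) du + (∂F_i/∂v) dv.
  For the x component: f_1(F) = -2*u^2 - 6*u*v - 1; d F_1 = (-2*v) du + (-2*u) dv
  For the y component: f_2(F) = -3*u^2; d F_2 = (2*u) du + (0) dv
  For the z component: f_3(F) = u*(u + 4*v); d F_3 = (0) du + (4*v) dv
Combining and collecting du, dv coefficients:
  coeff of du: -6*u^3 + 4*u^2*v + 12*u*v^2 + 2*v
  coeff of dv: 2*u*(2*u^2 + 8*u*v + 8*v^2 + 1)
F^* omega = (-6*u^3 + 4*u^2*v + 12*u*v^2 + 2*v) du + (2*u*(2*u^2 + 8*u*v + 8*v^2 + 1)) dv.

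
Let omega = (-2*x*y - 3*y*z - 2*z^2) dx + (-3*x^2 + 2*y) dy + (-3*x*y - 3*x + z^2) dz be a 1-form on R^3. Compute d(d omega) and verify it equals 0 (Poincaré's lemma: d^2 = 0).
d(d omega) = 0

Step 1: d omega = sum_{i<j} (∂f_j/∂x_i - ∂f_i/∂x_j) dx_i ∧ dx_j:
  coeff of dx ∧ dy: -4*x + 3*z
  coeff of dx ∧ dz: 4*z - 3
  coeff of dy ∧ dz: -3*x
Step 2: Apply d again to each 2-form coefficient. The only possible 3-form in R^3 is dx ∧ dy ∧ dz, with coefficient
  ∂(coeff of dy∧dz)/∂x - ∂(coeff of dx∧dz)/∂y + ∂(coeff of dx∧dy)/∂z
  = ∂/∂x (-3*x) - ∂/∂y (4*z - 3) + ∂/∂z (-4*x + 3*z).
Each of these terms simplifies to sums of mixed partials that cancel in pairs. The result is 0 (by equality of mixed partials for smooth functions — Schwarz / Clairaut).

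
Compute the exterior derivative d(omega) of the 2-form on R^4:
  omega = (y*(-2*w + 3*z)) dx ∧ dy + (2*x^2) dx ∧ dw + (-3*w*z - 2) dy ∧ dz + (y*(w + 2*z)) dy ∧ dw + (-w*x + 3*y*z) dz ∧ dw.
d(omega) = (3*y) dx ∧ dy ∧ dz + (-2*y) dx ∧ dy ∧ dw + (-2*y) dy ∧ dz ∧ dw + (-w) dx ∧ dz ∧ dw

For a 2-form omega = sum_{i<j} g_{ij} dx_i ∧ dx_j, the exterior derivative is
  d(omega) = sum_{i<j} d(g_{ij}) ∧ dx_i ∧ dx_j = sum_{i<j, k} (∂g_{ij}/∂x_k) dx_k ∧ dx_i ∧ dx_j.
Expand each term, using dx_k ∧ dx_i ∧ dx_j = sgn(permutation) dx_{(a)} ∧ dx_{(b)} ∧ dx_{(c)} with (a < b < c) sorted:
  d(y*(-2*w + 3*z)) includes (∂/∂z)(y*(-2*w + 3*z)) dz = (3*y) dz, which multiplied by dx ∧ dy gives (3*y) dx ∧ dy ∧ dz
  d(y*(-2*w + 3*z)) includes (∂/∂w)(y*(-2*w + 3*z)) dw = (-2*y) dw, which multiplied by dx ∧ dy gives (-2*y) dx ∧ dy ∧ dw
  d(-3*w*z - 2) includes (∂/∂w)(-3*w*z - 2) dw = (-3*z) dw, which multiplied by dy ∧ dz gives (-3*z) dy ∧ dz ∧ dw
  d(y*(w + 2*z)) includes (∂/∂z)(y*(w + 2*z)) dz = (2*y) dz, which multiplied by dy ∧ dw gives (-2*y) dy ∧ dz ∧ dw
  d(-w*x + 3*y*z) includes (∂/∂x)(-w*x + 3*y*z) dx = (-w) dx, which multiplied by dz ∧ dw gives (-w) dx ∧ dz ∧ dw
  d(-w*x + 3*y*z) includes (∂/∂y)(-w*x + 3*y*z) dy = (3*z) dy, which multiplied by dz ∧ dw gives (3*z) dy ∧ dz ∧ dw
Collecting like 3-forms: d(omega) = (3*y) dx ∧ dy ∧ dz + (-2*y) dx ∧ dy ∧ dw + (-2*y) dy ∧ dz ∧ dw + (-w) dx ∧ dz ∧ dw.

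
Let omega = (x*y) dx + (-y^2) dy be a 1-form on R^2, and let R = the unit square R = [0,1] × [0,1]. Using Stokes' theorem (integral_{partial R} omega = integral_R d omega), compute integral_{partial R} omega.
integral_(partial R) omega = -1/2

Stokes: integral_partial_R omega = integral_R d omega with d omega = (∂Q/∂x - ∂P/∂y) dx ∧ dy.
  ∂Q/∂x = 0
  ∂P/∂y = x
  integrand = ∂Q/∂x - ∂P/∂y = -x.
Integrating over R: integral_0^1 integral_0^1 (-x) dx dy = -1/2.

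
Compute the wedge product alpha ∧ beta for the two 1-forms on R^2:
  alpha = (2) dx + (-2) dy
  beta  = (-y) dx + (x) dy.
alpha ∧ beta = (2*x - 2*y) dx ∧ dy

Distribute the wedge, using dx_i ∧ dx_j = -dx_j ∧ dx_i and dx_i ∧ dx_i = 0. For each pair (i, j) with i < j, the coefficient of dx_i ∧ dx_j in alpha ∧ beta is (alpha_i * beta_j - alpha_j * beta_i). Collecting: alpha ∧ beta = (2*x - 2*y) dx ∧ dy.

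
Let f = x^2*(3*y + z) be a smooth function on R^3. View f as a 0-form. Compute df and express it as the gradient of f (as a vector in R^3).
df = (2*x*(3*y + z)) dx + (3*x^2) dy + (x^2) dz; grad f = (2*x*(3*y + z), 3*x^2, x^2)

For a 0-form f, d f = (∂f/∂x) dx + (∂f/∂y) dy + (∂f/∂z) dz. The components of the vector representation are exactly the entries of grad f in Cartesian coordinates:
  ∂f/∂x = 2*x*(3*y + z)
  ∂f/∂y = 3*x^2
  ∂f/∂z = x^2.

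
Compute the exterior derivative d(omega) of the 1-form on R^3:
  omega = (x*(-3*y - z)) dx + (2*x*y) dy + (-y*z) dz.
d(omega) = (3*x + 2*y) dx ∧ dy + (x) dx ∧ dz + (-z) dy ∧ dz

For a 1-form omega = sum_i f_i dx_i, the exterior derivative is
  d(omega) = sum_{i < j} (∂f_j/∂x_i - ∂f_i/∂x_j) dx_i ∧ dx_j.
  coefficient of dx ∧ dy: ∂f_2/∂x - ∂f_1/∂y = ∂(2*x*y)/∂x - ∂(x*(-3*y - z))/∂y = 3*x + 2*y
  coefficient of dx ∧ dz: ∂f_3/∂x - ∂f_1/∂z = ∂(-y*z)/∂x - ∂(x*(-3*y - z))/∂z = x
  coefficient of dy ∧ dz: ∂f_3/∂y - ∂f_2/∂z = ∂(-y*z)/∂y - ∂(2*x*y)/∂z = -z
Assembling: d(omega) = (3*x + 2*y) dx ∧ dy + (x) dx ∧ dz + (-z) dy ∧ dz.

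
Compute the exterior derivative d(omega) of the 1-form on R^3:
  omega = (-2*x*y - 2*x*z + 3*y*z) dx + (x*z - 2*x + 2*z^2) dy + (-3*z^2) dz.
d(omega) = (2*x - 2*z - 2) dx ∧ dy + (2*x - 3*y) dx ∧ dz + (-x - 4*z) dy ∧ dz

For a 1-form omega = sum_i f_i dx_i, the exterior derivative is
  d(omega) = sum_{i < j} (∂f_j/∂x_i - ∂f_i/∂x_j) dx_i ∧ dx_j.
  coefficient of dx ∧ dy: ∂f_2/∂x - ∂f_1/∂y = ∂(x*z - 2*x + 2*z^2)/∂x - ∂(-2*x*y - 2*x*z + 3*y*z)/∂y = 2*x - 2*z - 2
  coefficient of dx ∧ dz: ∂f_3/∂x - ∂f_1/∂z = ∂(-3*z^2)/∂x - ∂(-2*x*y - 2*x*z + 3*y*z)/∂z = 2*x - 3*y
  coefficient of dy ∧ dz: ∂f_3/∂y - ∂f_2/∂z = ∂(-3*z^2)/∂y - ∂(x*z - 2*x + 2*z^2)/∂z = -x - 4*z
Assembling: d(omega) = (2*x - 2*z - 2) dx ∧ dy + (2*x - 3*y) dx ∧ dz + (-x - 4*z) dy ∧ dz.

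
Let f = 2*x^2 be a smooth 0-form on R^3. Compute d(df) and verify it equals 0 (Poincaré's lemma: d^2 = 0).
d(df) = 0

Step 1: df = sum_i (∂f/∂x_i) dx_i = (4*x) dx + (0) dy + (0) dz.
Step 2: Apply d again. Using the 1-form formula, the coefficient of dx ∧ dy in d(df) is ∂^2 f/∂x ∂y - ∂^2 f/∂y ∂x = (0) - (0) = 0 (equality of mixed partials for smooth f).
Similarly for dx ∧ dz and dy ∧ dz — all coefficients vanish. So d(df) = 0.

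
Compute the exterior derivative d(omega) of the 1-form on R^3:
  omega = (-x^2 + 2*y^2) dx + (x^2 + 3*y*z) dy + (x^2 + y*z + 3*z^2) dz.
d(omega) = (2*x - 4*y) dx ∧ dy + (2*x) dx ∧ dz + (-3*y + z) dy ∧ dz

For a 1-form omega = sum_i f_i dx_i, the exterior derivative is
  d(omega) = sum_{i < j} (∂f_j/∂x_i - ∂f_i/∂x_j) dx_i ∧ dx_j.
  coefficient of dx ∧ dy: ∂f_2/∂x - ∂f_1/∂y = ∂(x^2 + 3*y*z)/∂x - ∂(-x^2 + 2*y^2)/∂y = 2*x - 4*y
  coefficient of dx ∧ dz: ∂f_3/∂x - ∂f_1/∂z = ∂(x^2 + y*z + 3*z^2)/∂x - ∂(-x^2 + 2*y^2)/∂z = 2*x
  coefficient of dy ∧ dz: ∂f_3/∂y - ∂f_2/∂z = ∂(x^2 + y*z + 3*z^2)/∂y - ∂(x^2 + 3*y*z)/∂z = -3*y + z
Assembling: d(omega) = (2*x - 4*y) dx ∧ dy + (2*x) dx ∧ dz + (-3*y + z) dy ∧ dz.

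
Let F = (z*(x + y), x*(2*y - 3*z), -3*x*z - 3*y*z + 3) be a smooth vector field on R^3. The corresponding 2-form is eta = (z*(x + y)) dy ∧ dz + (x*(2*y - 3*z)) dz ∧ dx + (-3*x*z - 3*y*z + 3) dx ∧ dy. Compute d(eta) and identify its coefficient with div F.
d(eta) = (-x - 3*y + z) dx ∧ dy ∧ dz; div F = -x - 3*y + z

For a 2-form in R^3 of the form above, applying d gives a 3-form with coefficient ∂P/∂x + ∂Q/∂y + ∂R/∂z:
  ∂P/∂x = z
  ∂Q/∂y = 2*x
  ∂R/∂z = -3*x - 3*y
Sum = -x - 3*y + z, which is exactly div F.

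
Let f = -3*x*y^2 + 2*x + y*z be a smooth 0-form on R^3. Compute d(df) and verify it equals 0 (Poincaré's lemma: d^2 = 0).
d(df) = 0

Step 1: df = sum_i (∂f/∂x_i) dx_i = (2 - 3*y^2) dx + (-6*x*y + z) dy + (y) dz.
Step 2: Apply d again. Using the 1-form formula, the coefficient of dx ∧ dy in d(df) is ∂^2 f/∂x ∂y - ∂^2 f/∂y ∂x = (-6*y) - (-6*y) = 0 (equality of mixed partials for smooth f).
Similarly for dx ∧ dz and dy ∧ dz — all coefficients vanish. So d(df) = 0.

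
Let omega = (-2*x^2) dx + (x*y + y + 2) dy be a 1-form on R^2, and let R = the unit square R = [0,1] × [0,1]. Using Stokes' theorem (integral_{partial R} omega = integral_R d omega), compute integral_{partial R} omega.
integral_(partial R) omega = 1/2

Stokes: integral_partial_R omega = integral_R d omega with d omega = (∂Q/∂x - ∂P/∂y) dx ∧ dy.
  ∂Q/∂x = y
  ∂P/∂y = 0
  integrand = ∂Q/∂x - ∂P/∂y = y.
Integrating over R: integral_0^1 integral_0^1 (y) dx dy = 1/2.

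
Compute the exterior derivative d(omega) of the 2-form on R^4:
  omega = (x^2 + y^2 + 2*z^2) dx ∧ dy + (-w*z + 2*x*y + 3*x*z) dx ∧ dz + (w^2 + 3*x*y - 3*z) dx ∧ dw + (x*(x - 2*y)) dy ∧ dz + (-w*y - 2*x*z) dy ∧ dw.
d(omega) = (-2*y + 4*z) dx ∧ dy ∧ dz + (3 - z) dx ∧ dz ∧ dw + (-3*x - 2*z) dx ∧ dy ∧ dw + (2*x) dy ∧ dz ∧ dw

For a 2-form omega = sum_{i<j} g_{ij} dx_i ∧ dx_j, the exterior derivative is
  d(omega) = sum_{i<j} d(g_{ij}) ∧ dx_i ∧ dx_j = sum_{i<j, k} (∂g_{ij}/∂x_k) dx_k ∧ dx_i ∧ dx_j.
Expand each term, using dx_k ∧ dx_i ∧ dx_j = sgn(permutation) dx_{(a)} ∧ dx_{(b)} ∧ dx_{(c)} with (a < b < c) sorted:
  d(x^2 + y^2 + 2*z^2) includes (∂/∂z)(x^2 + y^2 + 2*z^2) dz = (4*z) dz, which multiplied by dx ∧ dy gives (4*z) dx ∧ dy ∧ dz
  d(-w*z + 2*x*y + 3*x*z) includes (∂/∂y)(-w*z + 2*x*y + 3*x*z) dy = (2*x) dy, which multiplied by dx ∧ dz gives (-2*x) dx ∧ dy ∧ dz
  d(-w*z + 2*x*y + 3*x*z) includes (∂/∂w)(-w*z + 2*x*y + 3*x*z) dw = (-z) dw, which multiplied by dx ∧ dz gives (-z) dx ∧ dz ∧ dw
  d(w^2 + 3*x*y - 3*z) includes (∂/∂y)(w^2 + 3*x*y - 3*z) dy = (3*x) dy, which multiplied by dx ∧ dw gives (-3*x) dx ∧ dy ∧ dw
  d(w^2 + 3*x*y - 3*z) includes (∂/∂z)(w^2 + 3*x*y - 3*z) dz = (-3) dz, which multiplied by dx ∧ dw gives (3) dx ∧ dz ∧ dw
  d(x*(x - 2*y)) includes (∂/∂x)(x*(x - 2*y)) dx = (2*x - 2*y) dx, which multiplied by dy ∧ dz gives (2*x - 2*y) dx ∧ dy ∧ dz
  d(-w*y - 2*x*z) includes (∂/∂x)(-w*y - 2*x*z) dx = (-2*z) dx, which multiplied by dy ∧ dw gives (-2*z) dx ∧ dy ∧ dw
  d(-w*y - 2*x*z) includes (∂/∂z)(-w*y - 2*x*z) dz = (-2*x) dz, which multiplied by dy ∧ dw gives (2*x) dy ∧ dz ∧ dw
Collecting like 3-forms: d(omega) = (-2*y + 4*z) dx ∧ dy ∧ dz + (3 - z) dx ∧ dz ∧ dw + (-3*x - 2*z) dx ∧ dy ∧ dw + (2*x) dy ∧ dz ∧ dw.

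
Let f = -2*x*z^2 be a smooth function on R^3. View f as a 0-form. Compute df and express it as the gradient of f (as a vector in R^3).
df = (-2*z^2) dx + (0) dy + (-4*x*z) dz; grad f = (-2*z^2, 0, -4*x*z)

For a 0-form f, d f = (∂f/∂x) dx + (∂f/∂y) dy + (∂f/∂z) dz. The components of the vector representation are exactly the entries of grad f in Cartesian coordinates:
  ∂f/∂x = -2*z^2
  ∂f/∂y = 0
  ∂f/∂z = -4*x*z.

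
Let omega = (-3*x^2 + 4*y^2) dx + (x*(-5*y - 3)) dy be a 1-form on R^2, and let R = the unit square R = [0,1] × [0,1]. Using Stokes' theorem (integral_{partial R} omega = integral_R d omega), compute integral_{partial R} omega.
integral_(partial R) omega = -19/2

Stokes: integral_partial_R omega = integral_R d omega with d omega = (∂Q/∂x - ∂P/∂y) dx ∧ dy.
  ∂Q/∂x = -5*y - 3
  ∂P/∂y = 8*y
  integrand = ∂Q/∂x - ∂P/∂y = -13*y - 3.
Integrating over R: integral_0^1 integral_0^1 (-13*y - 3) dx dy = -19/2.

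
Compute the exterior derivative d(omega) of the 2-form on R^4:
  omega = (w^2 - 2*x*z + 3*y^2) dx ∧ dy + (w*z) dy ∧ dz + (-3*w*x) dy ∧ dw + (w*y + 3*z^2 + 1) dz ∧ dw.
d(omega) = (-2*x) dx ∧ dy ∧ dz + (-w) dx ∧ dy ∧ dw + (w + z) dy ∧ dz ∧ dw

For a 2-form omega = sum_{i<j} g_{ij} dx_i ∧ dx_j, the exterior derivative is
  d(omega) = sum_{i<j} d(g_{ij}) ∧ dx_i ∧ dx_j = sum_{i<j, k} (∂g_{ij}/∂x_k) dx_k ∧ dx_i ∧ dx_j.
Expand each term, using dx_k ∧ dx_i ∧ dx_j = sgn(permutation) dx_{(a)} ∧ dx_{(b)} ∧ dx_{(c)} with (a < b < c) sorted:
  d(w^2 - 2*x*z + 3*y^2) includes (∂/∂z)(w^2 - 2*x*z + 3*y^2) dz = (-2*x) dz, which multiplied by dx ∧ dy gives (-2*x) dx ∧ dy ∧ dz
  d(w^2 - 2*x*z + 3*y^2) includes (∂/∂w)(w^2 - 2*x*z + 3*y^2) dw = (2*w) dw, which multiplied by dx ∧ dy gives (2*w) dx ∧ dy ∧ dw
  d(w*z) includes (∂/∂w)(w*z) dw = (z) dw, which multiplied by dy ∧ dz gives (z) dy ∧ dz ∧ dw
  d(-3*w*x) includes (∂/∂x)(-3*w*x) dx = (-3*w) dx, which multiplied by dy ∧ dw gives (-3*w) dx ∧ dy ∧ dw
  d(w*y + 3*z^2 + 1) includes (∂/∂y)(w*y + 3*z^2 + 1) dy = (w) dy, which multiplied by dz ∧ dw gives (w) dy ∧ dz ∧ dw
Collecting like 3-forms: d(omega) = (-2*x) dx ∧ dy ∧ dz + (-w) dx ∧ dy ∧ dw + (w + z) dy ∧ dz ∧ dw.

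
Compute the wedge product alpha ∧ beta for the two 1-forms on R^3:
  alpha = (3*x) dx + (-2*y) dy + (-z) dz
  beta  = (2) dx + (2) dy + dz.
alpha ∧ beta = (6*x + 4*y) dx ∧ dy + (3*x + 2*z) dx ∧ dz + (-2*y + 2*z) dy ∧ dz

Distribute the wedge, using dx_i ∧ dx_j = -dx_j ∧ dx_i and dx_i ∧ dx_i = 0. For each pair (i, j) with i < j, the coefficient of dx_i ∧ dx_j in alpha ∧ beta is (alpha_i * beta_j - alpha_j * beta_i). Collecting: alpha ∧ beta = (6*x + 4*y) dx ∧ dy + (3*x + 2*z) dx ∧ dz + (-2*y + 2*z) dy ∧ dz.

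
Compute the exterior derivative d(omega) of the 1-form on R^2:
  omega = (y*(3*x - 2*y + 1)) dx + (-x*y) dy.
d(omega) = (-3*x + 3*y - 1) dx ∧ dy

For a 1-form omega = sum_i f_i dx_i, the exterior derivative is
  d(omega) = sum_{i < j} (∂f_j/∂x_i - ∂f_i/∂x_j) dx_i ∧ dx_j.
  coefficient of dx ∧ dy: ∂f_2/∂x - ∂f_1/∂y = ∂(-x*y)/∂x - ∂(y*(3*x - 2*y + 1))/∂y = -3*x + 3*y - 1
Assembling: d(omega) = (-3*x + 3*y - 1) dx ∧ dy.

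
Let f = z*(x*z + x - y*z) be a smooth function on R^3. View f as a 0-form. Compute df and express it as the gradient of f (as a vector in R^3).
df = (z*(z + 1)) dx + (-z^2) dy + (2*x*z + x - 2*y*z) dz; grad f = (z*(z + 1), -z^2, 2*x*z + x - 2*y*z)

For a 0-form f, d f = (∂f/∂x) dx + (∂f/∂y) dy + (∂f/∂z) dz. The components of the vector representation are exactly the entries of grad f in Cartesian coordinates:
  ∂f/∂x = z*(z + 1)
  ∂f/∂y = -z^2
  ∂f/∂z = 2*x*z + x - 2*y*z.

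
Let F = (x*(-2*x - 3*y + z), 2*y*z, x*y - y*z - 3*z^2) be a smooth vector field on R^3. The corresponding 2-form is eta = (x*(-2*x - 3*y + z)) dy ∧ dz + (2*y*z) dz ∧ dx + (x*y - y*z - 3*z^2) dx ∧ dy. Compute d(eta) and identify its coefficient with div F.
d(eta) = (-4*x - 4*y - 3*z) dx ∧ dy ∧ dz; div F = -4*x - 4*y - 3*z

For a 2-form in R^3 of the form above, applying d gives a 3-form with coefficient ∂P/∂x + ∂Q/∂y + ∂R/∂z:
  ∂P/∂x = -4*x - 3*y + z
  ∂Q/∂y = 2*z
  ∂R/∂z = -y - 6*z
Sum = -4*x - 4*y - 3*z, which is exactly div F.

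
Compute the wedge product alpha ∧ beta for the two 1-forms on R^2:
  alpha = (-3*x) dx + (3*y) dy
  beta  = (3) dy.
alpha ∧ beta = (-9*x) dx ∧ dy

Distribute the wedge, using dx_i ∧ dx_j = -dx_j ∧ dx_i and dx_i ∧ dx_i = 0. For each pair (i, j) with i < j, the coefficient of dx_i ∧ dx_j in alpha ∧ beta is (alpha_i * beta_j - alpha_j * beta_i). Collecting: alpha ∧ beta = (-9*x) dx ∧ dy.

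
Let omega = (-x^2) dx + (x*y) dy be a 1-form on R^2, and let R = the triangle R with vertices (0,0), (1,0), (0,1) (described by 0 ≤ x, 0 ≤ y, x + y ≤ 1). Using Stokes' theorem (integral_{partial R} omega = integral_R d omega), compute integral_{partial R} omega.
integral_(partial R) omega = 1/6

Stokes: integral_partial_R omega = integral_R d omega with d omega = (∂Q/∂x - ∂P/∂y) dx ∧ dy.
  ∂Q/∂x = y
  ∂P/∂y = 0
  integrand = ∂Q/∂x - ∂P/∂y = y.
Integrating over R: integral_0^1 integral_0^{1-x} (y) dy dx = 1/6.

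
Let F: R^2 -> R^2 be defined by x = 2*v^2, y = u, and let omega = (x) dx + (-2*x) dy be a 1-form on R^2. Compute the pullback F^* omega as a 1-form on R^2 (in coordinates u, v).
F^* omega = (-4*v^2) du + (8*v^3) dv

Using F^*(f dg) = (f ∘ F) d(g ∘ F), substitute each coordinate x_i by F_i(u, v) in f_i, and replace dx_i by d F_i = (∂F_i/∂u) du + (∂F_i/∂v) dv.
  For the x component: f_1(F) = 2*v^2; d F_1 = (0) du + (4*v) dv
  For the y component: f_2(F) = -4*v^2; d F_2 = (1) du + (0) dv
Combining and collecting du, dv coefficients:
  coeff of du: -4*v^2
  coeff of dv: 8*v^3
F^* omega = (-4*v^2) du + (8*v^3) dv.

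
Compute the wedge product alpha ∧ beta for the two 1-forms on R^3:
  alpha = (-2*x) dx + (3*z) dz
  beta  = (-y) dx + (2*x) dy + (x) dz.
alpha ∧ beta = (-4*x^2) dx ∧ dy + (-2*x^2 + 3*y*z) dx ∧ dz + (-6*x*z) dy ∧ dz

Distribute the wedge, using dx_i ∧ dx_j = -dx_j ∧ dx_i and dx_i ∧ dx_i = 0. For each pair (i, j) with i < j, the coefficient of dx_i ∧ dx_j in alpha ∧ beta is (alpha_i * beta_j - alpha_j * beta_i). Collecting: alpha ∧ beta = (-4*x^2) dx ∧ dy + (-2*x^2 + 3*y*z) dx ∧ dz + (-6*x*z) dy ∧ dz.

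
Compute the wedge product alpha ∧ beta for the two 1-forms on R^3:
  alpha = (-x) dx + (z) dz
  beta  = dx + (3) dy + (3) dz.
alpha ∧ beta = (-3*x) dx ∧ dy + (-3*x - z) dx ∧ dz + (-3*z) dy ∧ dz

Distribute the wedge, using dx_i ∧ dx_j = -dx_j ∧ dx_i and dx_i ∧ dx_i = 0. For each pair (i, j) with i < j, the coefficient of dx_i ∧ dx_j in alpha ∧ beta is (alpha_i * beta_j - alpha_j * beta_i). Collecting: alpha ∧ beta = (-3*x) dx ∧ dy + (-3*x - z) dx ∧ dz + (-3*z) dy ∧ dz.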